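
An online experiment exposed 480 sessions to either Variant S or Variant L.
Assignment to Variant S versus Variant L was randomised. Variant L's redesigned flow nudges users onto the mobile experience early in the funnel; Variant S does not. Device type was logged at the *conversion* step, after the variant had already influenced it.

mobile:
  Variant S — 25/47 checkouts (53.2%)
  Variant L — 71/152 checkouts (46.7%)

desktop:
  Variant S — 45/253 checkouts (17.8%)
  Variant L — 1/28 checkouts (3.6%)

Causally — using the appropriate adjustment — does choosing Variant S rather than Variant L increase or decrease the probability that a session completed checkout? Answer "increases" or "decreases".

Variant S is higher inside every device type stratum but Variant L is higher in aggregate. Whether to stratify depends on how device type relates to the variant.
Device type is downstream of the variant. One should not condition on a consequence of treatment, so the overall rates are the right comparison.
Pooled: Variant S 23.3% vs Variant L 40.0%; Variant L is higher overall.

decreases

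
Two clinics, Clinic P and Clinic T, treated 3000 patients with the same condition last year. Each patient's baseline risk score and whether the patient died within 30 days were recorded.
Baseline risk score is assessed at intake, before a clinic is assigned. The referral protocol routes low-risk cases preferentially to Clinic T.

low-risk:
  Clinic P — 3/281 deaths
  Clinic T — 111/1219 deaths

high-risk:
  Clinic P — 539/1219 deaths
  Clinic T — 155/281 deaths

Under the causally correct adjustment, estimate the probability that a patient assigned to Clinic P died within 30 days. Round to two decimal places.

Clinic P is lower inside every baseline risk score stratum but Clinic T is lower in aggregate. Whether to stratify depends on how baseline risk score relates to the clinic.
Baseline risk score is set before the clinic has any effect — it is not caused by the clinic — and it independently drives the outcome. That makes it a confounder, so the causal comparison is within baseline risk score levels.
Standardising Clinic P to the population baseline risk score mix: 0.500·3/281 + 0.500·539/1219 = 0.226.

0.23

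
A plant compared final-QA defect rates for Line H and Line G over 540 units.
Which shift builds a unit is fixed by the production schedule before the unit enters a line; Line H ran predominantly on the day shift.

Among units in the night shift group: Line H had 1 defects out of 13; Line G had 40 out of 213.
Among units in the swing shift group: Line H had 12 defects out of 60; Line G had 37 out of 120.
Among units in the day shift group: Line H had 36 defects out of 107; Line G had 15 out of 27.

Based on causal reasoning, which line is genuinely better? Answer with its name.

The stratified and pooled comparisons disagree (Line H wins within each shift; Line G wins overall), so the answer turns on the causal role of shift.
Shift satisfies the back-door criterion: it is not a descendant of the line, and it blocks the spurious path from line to outcome. Adjusting for it (i.e., using the within-shift rates) gives the causal effect.
Within each level — night shift: 7.7% vs 18.8%; swing shift: 20.0% vs 30.8%; day shift: 33.6% vs 55.6% — Line H is lower every time.

Line H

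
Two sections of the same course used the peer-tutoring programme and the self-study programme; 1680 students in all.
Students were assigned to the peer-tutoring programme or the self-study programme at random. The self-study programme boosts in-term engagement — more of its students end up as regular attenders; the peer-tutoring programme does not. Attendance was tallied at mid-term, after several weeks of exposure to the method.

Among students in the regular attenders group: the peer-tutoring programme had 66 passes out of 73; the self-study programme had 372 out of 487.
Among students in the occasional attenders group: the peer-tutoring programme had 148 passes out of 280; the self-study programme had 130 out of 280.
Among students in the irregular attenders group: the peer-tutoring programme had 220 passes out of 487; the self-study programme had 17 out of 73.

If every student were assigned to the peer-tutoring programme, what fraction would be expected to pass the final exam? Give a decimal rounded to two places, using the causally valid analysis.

0.52

Mid-term attendance lies on the pathway teaching method → mid-term attendance → outcome, so adjusting for it blocks the indirect effect. For the total causal effect of teaching method, use the unadjusted pooled rates.
So P(outcome | do(the peer-tutoring programme)) is just the pooled rate for the peer-tutoring programme: 434/840 = 0.517.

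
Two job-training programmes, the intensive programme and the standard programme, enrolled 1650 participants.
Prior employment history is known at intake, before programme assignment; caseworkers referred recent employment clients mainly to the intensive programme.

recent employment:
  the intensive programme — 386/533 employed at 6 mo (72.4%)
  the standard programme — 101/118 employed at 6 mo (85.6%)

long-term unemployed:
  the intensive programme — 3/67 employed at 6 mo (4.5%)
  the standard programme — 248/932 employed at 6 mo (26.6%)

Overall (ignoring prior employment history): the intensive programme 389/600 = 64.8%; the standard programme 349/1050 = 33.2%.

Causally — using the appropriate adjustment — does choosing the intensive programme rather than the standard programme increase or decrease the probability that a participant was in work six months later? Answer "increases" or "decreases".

Since prior employment history is a pre-existing factor (not a product of the programme) and it affects the outcome on its own, it is a confounder. The stratified rates, not the pooled rate, identify the causal effect.
Within each level — recent employment: 72.4% vs 85.6%; long-term unemployed: 4.5% vs 26.6% — the standard programme is higher every time.

decreases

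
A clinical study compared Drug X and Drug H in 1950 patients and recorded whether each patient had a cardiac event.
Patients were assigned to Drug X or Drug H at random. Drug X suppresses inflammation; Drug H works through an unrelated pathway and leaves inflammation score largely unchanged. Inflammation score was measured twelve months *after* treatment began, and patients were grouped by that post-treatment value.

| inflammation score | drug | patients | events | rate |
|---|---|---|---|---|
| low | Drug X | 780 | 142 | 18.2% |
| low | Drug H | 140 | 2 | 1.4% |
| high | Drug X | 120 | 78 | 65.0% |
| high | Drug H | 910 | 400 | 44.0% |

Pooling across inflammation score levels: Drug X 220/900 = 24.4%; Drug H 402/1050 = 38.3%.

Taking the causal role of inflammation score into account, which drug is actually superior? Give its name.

Within every inflammation score level Drug H has the lower rate, yet pooled Drug X does — Simpson's reversal.
Inflammation score is recorded after the drug and is itself shifted by it — it sits on the causal path from drug to outcome. Conditioning on a mediator would strip out part of the effect we want; the pooled comparison gives the total causal effect.
Pooled: Drug X 24.4% vs Drug H 38.3%; Drug X is lower overall.

Drug X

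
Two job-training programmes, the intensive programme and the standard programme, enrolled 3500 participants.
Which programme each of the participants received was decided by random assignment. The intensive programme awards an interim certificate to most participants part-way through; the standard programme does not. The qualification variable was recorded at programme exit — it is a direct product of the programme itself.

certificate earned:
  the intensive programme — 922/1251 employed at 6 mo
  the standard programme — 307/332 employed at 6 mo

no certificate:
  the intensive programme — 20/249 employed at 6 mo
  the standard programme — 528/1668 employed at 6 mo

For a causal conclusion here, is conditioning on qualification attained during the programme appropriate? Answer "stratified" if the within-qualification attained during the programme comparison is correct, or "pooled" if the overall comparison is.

Qualification attained during the programme here is a post-treatment variable shaped by the programme; conditioning on it would introduce bias rather than remove it. The overall comparison is the causal one.
Pooled: the intensive programme 62.8% vs the standard programme 41.8%; the intensive programme is higher overall.

pooled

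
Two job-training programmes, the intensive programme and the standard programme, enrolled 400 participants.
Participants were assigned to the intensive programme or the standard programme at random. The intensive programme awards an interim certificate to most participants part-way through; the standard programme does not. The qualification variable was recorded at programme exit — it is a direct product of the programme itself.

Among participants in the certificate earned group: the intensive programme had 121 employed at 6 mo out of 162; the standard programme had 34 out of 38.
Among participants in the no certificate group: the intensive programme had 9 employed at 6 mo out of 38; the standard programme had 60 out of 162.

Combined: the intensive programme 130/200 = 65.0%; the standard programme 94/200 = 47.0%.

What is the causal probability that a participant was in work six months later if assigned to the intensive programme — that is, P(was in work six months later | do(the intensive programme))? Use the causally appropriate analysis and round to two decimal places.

The stratified and pooled comparisons disagree (the standard programme wins within each qualification attained during the programme; the intensive programme wins overall), so the answer turns on the causal role of qualification attained during the programme.
Qualification attained during the programme is recorded after the programme and is itself shifted by it — it sits on the causal path from programme to outcome. Conditioning on a mediator would strip out part of the effect we want; the pooled comparison gives the total causal effect.
So P(outcome | do(the intensive programme)) is just the pooled rate for the intensive programme: 130/200 = 0.650.

0.65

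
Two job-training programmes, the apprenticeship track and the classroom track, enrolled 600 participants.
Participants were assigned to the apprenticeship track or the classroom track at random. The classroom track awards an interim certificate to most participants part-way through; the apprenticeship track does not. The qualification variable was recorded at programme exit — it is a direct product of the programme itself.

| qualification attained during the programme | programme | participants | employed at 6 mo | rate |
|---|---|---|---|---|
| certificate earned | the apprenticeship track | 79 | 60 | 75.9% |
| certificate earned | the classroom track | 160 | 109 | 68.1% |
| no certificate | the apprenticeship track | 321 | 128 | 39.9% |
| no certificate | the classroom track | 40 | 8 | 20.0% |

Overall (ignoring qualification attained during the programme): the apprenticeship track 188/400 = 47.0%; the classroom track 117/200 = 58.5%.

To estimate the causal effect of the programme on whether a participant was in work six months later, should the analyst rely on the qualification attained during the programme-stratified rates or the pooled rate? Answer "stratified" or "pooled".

pooled

Stratifying would compare programmes among participants the programmes themselves sorted into qualification attained during the programme groups — a form of selection on an intermediate. The unconditioned pooled rates give the total causal effect.
Pooled: the apprenticeship track 47.0% vs the classroom track 58.5%; the classroom track is higher overall.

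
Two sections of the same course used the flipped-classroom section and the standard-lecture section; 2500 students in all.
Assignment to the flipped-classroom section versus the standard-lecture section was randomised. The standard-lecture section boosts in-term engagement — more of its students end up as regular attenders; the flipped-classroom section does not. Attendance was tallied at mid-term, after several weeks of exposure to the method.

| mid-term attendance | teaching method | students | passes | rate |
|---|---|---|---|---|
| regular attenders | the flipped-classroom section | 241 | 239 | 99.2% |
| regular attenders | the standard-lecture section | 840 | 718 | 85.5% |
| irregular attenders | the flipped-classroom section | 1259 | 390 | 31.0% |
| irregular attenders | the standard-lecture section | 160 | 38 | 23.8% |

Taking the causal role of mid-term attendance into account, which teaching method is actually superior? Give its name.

Within every mid-term attendance level the flipped-classroom section has the higher rate, yet pooled the standard-lecture section does — Simpson's reversal.
Mid-term attendance lies on the pathway teaching method → mid-term attendance → outcome, so adjusting for it blocks the indirect effect. For the total causal effect of teaching method, use the unadjusted pooled rates.
Pooled: the flipped-classroom section 41.9% vs the standard-lecture section 75.6%; the standard-lecture section is higher overall.

the standard-lecture section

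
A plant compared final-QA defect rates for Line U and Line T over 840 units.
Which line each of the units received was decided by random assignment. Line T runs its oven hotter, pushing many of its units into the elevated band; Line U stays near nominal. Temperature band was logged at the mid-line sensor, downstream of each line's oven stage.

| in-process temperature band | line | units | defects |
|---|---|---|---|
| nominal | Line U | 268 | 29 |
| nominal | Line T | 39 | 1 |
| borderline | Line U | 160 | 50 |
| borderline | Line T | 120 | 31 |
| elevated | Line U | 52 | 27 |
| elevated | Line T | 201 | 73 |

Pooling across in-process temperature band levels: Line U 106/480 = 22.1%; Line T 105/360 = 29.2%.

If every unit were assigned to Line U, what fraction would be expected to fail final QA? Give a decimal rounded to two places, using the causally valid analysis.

The stratified and pooled comparisons disagree (Line T wins within each in-process temperature band; Line U wins overall), so the answer turns on the causal role of in-process temperature band.
Stratifying would compare lines among units the lines themselves sorted into in-process temperature band groups — a form of selection on an intermediate. The unconditioned pooled rates give the total causal effect.
So P(outcome | do(Line U)) is just the pooled rate for Line U: 106/480 = 0.221.

0.22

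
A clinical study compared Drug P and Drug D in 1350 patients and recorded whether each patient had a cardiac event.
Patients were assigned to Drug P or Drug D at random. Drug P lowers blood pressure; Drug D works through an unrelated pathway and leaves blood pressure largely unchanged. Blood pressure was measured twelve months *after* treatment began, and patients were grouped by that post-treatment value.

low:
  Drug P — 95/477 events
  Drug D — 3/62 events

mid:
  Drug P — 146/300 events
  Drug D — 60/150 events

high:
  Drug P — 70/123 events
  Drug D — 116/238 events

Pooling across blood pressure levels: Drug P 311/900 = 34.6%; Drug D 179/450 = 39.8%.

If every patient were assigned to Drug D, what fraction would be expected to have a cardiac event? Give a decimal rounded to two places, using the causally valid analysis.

0.40

Stratifying would compare drugs among patients the drugs themselves sorted into blood pressure groups — a form of selection on an intermediate. The unconditioned pooled rates give the total causal effect.
So P(outcome | do(Drug D)) is just the pooled rate for Drug D: 179/450 = 0.398.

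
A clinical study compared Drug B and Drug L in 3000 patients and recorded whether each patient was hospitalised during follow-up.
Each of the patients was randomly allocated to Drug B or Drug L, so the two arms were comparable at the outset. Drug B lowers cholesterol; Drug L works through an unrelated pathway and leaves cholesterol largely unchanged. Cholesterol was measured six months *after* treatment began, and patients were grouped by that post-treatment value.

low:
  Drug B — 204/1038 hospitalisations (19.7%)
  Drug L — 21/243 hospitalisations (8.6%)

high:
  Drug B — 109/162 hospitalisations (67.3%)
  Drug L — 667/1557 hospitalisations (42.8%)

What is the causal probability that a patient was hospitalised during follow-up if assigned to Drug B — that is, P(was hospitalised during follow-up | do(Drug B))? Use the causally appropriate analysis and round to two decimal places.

Within every cholesterol level Drug L has the lower rate, yet pooled Drug B does — Simpson's reversal.
The distribution of cholesterol is itself part of what the drug does — it is an intermediate outcome. Holding it fixed would remove that part of the effect; the total effect is the pooled difference.
So P(outcome | do(Drug B)) is just the pooled rate for Drug B: 313/1200 = 0.261.

0.26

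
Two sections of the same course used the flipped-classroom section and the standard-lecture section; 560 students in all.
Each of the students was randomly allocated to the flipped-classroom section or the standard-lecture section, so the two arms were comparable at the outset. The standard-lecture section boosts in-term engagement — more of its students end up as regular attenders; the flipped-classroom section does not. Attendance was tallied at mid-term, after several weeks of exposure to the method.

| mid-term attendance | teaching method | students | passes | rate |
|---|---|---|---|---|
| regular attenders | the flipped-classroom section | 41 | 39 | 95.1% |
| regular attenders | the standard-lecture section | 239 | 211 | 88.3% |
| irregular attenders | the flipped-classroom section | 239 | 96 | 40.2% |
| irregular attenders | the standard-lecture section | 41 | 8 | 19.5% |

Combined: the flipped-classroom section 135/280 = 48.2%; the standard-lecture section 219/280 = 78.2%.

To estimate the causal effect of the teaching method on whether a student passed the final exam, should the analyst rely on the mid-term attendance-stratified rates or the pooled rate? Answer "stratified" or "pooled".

The distribution of mid-term attendance is itself part of what the teaching method does — it is an intermediate outcome. Holding it fixed would remove that part of the effect; the total effect is the pooled difference.
Pooled: the flipped-classroom section 48.2% vs the standard-lecture section 78.2%; the standard-lecture section is higher overall.

pooled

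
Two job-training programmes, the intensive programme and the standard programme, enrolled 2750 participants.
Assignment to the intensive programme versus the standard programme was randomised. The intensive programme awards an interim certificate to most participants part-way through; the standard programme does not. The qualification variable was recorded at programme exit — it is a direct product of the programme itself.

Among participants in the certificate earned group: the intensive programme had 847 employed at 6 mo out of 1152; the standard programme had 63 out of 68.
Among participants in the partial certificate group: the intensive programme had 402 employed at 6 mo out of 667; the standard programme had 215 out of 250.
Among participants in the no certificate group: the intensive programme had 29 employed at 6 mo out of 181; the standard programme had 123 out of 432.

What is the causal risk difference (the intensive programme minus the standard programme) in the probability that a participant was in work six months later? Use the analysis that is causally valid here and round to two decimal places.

+0.10

Stratifying would compare programmes among participants the programmes themselves sorted into qualification attained during the programme groups — a form of selection on an intermediate. The unconditioned pooled rates give the total causal effect.
The causal difference is the pooled difference: 0.639 − 0.535 = +0.104.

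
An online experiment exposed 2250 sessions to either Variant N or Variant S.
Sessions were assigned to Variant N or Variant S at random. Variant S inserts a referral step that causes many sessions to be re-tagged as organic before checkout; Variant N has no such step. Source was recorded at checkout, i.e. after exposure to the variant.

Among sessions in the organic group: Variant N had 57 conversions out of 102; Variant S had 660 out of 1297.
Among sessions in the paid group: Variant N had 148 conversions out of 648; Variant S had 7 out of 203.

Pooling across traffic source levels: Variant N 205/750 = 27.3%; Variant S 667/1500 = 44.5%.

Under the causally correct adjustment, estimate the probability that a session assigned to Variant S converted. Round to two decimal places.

0.44

Stratifying would compare variants among sessions the variants themselves sorted into traffic source groups — a form of selection on an intermediate. The unconditioned pooled rates give the total causal effect.
So P(outcome | do(Variant S)) is just the pooled rate for Variant S: 667/1500 = 0.445.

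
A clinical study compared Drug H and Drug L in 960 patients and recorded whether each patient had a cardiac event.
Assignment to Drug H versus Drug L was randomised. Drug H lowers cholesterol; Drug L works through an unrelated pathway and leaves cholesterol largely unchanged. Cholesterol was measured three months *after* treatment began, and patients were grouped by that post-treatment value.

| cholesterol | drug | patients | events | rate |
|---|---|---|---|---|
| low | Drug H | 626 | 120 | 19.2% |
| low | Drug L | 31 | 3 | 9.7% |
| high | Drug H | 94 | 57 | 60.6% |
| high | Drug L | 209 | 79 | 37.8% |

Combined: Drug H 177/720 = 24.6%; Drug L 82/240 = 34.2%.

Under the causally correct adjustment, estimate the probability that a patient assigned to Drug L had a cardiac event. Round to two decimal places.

0.34

Cholesterol is downstream of the drug. One should not condition on a consequence of treatment, so the overall rates are the right comparison.
So P(outcome | do(Drug L)) is just the pooled rate for Drug L: 82/240 = 0.342.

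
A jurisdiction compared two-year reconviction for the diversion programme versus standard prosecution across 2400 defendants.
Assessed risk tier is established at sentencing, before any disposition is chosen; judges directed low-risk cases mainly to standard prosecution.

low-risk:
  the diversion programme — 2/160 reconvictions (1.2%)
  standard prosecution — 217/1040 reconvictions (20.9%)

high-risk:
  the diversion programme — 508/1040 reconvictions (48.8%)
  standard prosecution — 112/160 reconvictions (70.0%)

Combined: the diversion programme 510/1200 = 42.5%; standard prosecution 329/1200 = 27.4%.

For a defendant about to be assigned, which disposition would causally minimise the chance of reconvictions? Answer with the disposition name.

The stratified and pooled comparisons disagree (the diversion programme wins within each assessed risk tier; standard prosecution wins overall), so the answer turns on the causal role of assessed risk tier.
Here assessed risk tier is a common cause — it drives both which disposition a case falls under and the outcome. The crude comparison mixes populations; the stratum-specific rates are the causally relevant ones.
Within each level — low-risk: 1.2% vs 20.9%; high-risk: 48.8% vs 70.0% — the diversion programme is lower every time.

the diversion programme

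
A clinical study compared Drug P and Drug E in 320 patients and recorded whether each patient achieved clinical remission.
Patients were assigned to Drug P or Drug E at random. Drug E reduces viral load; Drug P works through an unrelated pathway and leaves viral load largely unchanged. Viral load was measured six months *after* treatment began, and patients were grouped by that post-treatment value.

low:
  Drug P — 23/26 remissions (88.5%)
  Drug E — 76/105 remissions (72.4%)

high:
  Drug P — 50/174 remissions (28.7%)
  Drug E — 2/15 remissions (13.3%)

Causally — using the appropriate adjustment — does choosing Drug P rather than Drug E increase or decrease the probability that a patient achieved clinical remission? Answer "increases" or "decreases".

The viral load-specific comparison favours Drug P throughout, but the pooled figures favour Drug E. The question is whether to condition on viral load.
Viral load is downstream of the drug. One should not condition on a consequence of treatment, so the overall rates are the right comparison.
Pooled: Drug P 36.5% vs Drug E 65.0%; Drug E is higher overall.

decreases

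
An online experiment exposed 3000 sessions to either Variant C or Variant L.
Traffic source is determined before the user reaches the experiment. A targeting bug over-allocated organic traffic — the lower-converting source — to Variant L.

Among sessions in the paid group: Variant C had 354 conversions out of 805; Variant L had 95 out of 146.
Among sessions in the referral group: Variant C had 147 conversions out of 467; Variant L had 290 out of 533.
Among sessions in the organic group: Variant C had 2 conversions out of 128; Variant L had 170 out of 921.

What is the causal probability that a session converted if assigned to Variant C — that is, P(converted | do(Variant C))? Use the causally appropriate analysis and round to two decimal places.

0.25

The imbalance in traffic source arose from how sessions were allocated, not from anything the variant did; and traffic source independently affects the outcome. The pooled gap is confounded — condition on traffic source.
Standardising Variant C to the population traffic source mix: 0.317·354/805 + 0.333·147/467 + 0.350·2/128 = 0.250.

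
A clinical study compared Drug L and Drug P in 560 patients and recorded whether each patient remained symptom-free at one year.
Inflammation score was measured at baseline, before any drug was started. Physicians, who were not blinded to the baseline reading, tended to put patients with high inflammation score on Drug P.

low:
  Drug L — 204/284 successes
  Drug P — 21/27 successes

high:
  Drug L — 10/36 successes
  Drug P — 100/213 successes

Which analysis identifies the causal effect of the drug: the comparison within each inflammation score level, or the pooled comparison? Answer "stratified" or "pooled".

stratified

Drug P is higher inside every inflammation score stratum but Drug L is higher in aggregate. Whether to stratify depends on how inflammation score relates to the drug.
Nothing the drug does changes inflammation score; the imbalance is an allocation artefact. With inflammation score also predicting the outcome, the pooled figure is confounded, and the within-stratum comparison is the causal one.
Within each level — low: 71.8% vs 77.8%; high: 27.8% vs 46.9% — Drug P is higher every time.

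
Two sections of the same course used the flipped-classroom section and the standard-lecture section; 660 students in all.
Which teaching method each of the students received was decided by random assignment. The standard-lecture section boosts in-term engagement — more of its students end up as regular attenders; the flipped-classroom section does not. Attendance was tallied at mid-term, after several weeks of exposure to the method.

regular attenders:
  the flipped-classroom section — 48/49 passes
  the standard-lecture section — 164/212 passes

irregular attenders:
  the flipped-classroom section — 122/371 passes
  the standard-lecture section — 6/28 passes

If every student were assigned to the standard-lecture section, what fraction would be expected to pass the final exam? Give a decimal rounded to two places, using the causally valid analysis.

0.71

the flipped-classroom section is higher inside every mid-term attendance stratum but the standard-lecture section is higher in aggregate. Whether to stratify depends on how mid-term attendance relates to the teaching method.
Mid-term attendance is recorded after the teaching method and is itself shifted by it — it sits on the causal path from teaching method to outcome. Conditioning on a mediator would strip out part of the effect we want; the pooled comparison gives the total causal effect.
So P(outcome | do(the standard-lecture section)) is just the pooled rate for the standard-lecture section: 170/240 = 0.708.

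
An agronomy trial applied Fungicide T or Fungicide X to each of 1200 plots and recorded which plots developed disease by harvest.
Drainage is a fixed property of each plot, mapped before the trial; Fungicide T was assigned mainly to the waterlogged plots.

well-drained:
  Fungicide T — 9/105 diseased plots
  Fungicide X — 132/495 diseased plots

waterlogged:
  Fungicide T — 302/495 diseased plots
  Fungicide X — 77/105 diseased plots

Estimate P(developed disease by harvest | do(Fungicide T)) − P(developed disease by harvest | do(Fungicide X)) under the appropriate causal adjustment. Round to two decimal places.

-0.15

The field drainage-specific comparison favours Fungicide T throughout, but the pooled figures favour Fungicide X. The question is whether to condition on field drainage.
Nothing the fungicide does changes field drainage; the imbalance is an allocation artefact. With field drainage also predicting the outcome, the pooled figure is confounded, and the within-stratum comparison is the causal one.
Adjusting over the population distribution of field drainage: 0.500·(0.086−0.267) + 0.500·(0.610−0.733) = -0.152.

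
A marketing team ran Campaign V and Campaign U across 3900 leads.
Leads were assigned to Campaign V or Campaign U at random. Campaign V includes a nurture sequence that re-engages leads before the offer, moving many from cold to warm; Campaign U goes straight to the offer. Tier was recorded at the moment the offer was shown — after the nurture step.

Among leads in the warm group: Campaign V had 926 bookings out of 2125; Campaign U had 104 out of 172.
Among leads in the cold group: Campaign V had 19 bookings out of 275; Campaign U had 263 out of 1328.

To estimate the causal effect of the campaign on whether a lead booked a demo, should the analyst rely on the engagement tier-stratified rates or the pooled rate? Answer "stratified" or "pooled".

Stratifying would compare campaigns among leads the campaigns themselves sorted into engagement tier groups — a form of selection on an intermediate. The unconditioned pooled rates give the total causal effect.
Pooled: Campaign V 39.4% vs Campaign U 24.5%; Campaign V is higher overall.

pooled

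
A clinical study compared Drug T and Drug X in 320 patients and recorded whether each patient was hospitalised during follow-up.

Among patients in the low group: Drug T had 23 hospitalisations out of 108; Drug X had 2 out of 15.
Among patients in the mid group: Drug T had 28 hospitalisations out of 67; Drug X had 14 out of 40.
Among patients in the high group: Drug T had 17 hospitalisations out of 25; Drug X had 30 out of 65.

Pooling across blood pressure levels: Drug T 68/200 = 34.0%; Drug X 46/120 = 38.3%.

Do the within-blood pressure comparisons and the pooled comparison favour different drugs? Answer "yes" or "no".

Within each blood pressure level (low 21.3% vs 13.3%; mid 41.8% vs 35.0%; high 68.0% vs 46.2%), Drug X has the lower rate every time. Pooled: 34.0% vs 38.3% — Drug T has the lower rate overall. The two comparisons disagree.

yes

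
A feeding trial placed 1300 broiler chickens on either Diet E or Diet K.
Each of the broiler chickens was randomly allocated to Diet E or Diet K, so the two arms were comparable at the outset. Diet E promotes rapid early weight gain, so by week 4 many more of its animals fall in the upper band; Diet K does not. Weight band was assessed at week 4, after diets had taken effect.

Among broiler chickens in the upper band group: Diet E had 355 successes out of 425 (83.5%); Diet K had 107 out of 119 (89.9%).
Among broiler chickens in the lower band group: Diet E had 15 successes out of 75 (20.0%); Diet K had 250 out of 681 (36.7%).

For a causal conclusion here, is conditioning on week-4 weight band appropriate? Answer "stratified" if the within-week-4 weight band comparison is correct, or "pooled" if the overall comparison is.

Stratifying would compare diets among broiler chickens the diets themselves sorted into week-4 weight band groups — a form of selection on an intermediate. The unconditioned pooled rates give the total causal effect.
Pooled: Diet E 74.0% vs Diet K 44.6%; Diet E is higher overall.

pooled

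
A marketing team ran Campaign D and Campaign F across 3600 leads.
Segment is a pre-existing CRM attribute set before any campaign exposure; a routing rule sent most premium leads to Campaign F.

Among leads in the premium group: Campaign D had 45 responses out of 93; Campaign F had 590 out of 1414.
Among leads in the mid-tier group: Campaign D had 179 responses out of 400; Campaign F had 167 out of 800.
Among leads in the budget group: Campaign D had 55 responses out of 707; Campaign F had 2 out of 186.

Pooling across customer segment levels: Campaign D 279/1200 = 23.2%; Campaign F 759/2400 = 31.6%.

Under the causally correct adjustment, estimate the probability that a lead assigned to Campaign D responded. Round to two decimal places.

0.37

Within every customer segment level Campaign D has the higher rate, yet pooled Campaign F does — Simpson's reversal.
Here customer segment is a common cause — it drives both which campaign a case falls under and the outcome. The crude comparison mixes populations; the stratum-specific rates are the causally relevant ones.
Standardising Campaign D to the population customer segment mix: 0.419·45/93 + 0.333·179/400 + 0.248·55/707 = 0.371.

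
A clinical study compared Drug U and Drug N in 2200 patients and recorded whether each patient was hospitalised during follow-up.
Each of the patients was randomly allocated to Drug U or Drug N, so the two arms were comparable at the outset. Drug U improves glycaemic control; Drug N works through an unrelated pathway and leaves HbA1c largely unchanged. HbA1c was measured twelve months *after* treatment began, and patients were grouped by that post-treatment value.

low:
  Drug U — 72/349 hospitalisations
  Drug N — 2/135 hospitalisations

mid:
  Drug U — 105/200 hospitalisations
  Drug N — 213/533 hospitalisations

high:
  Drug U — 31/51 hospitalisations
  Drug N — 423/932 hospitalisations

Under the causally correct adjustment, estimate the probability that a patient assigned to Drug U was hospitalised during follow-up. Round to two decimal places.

HbA1c is recorded after the drug and is itself shifted by it — it sits on the causal path from drug to outcome. Conditioning on a mediator would strip out part of the effect we want; the pooled comparison gives the total causal effect.
So P(outcome | do(Drug U)) is just the pooled rate for Drug U: 208/600 = 0.347.

0.35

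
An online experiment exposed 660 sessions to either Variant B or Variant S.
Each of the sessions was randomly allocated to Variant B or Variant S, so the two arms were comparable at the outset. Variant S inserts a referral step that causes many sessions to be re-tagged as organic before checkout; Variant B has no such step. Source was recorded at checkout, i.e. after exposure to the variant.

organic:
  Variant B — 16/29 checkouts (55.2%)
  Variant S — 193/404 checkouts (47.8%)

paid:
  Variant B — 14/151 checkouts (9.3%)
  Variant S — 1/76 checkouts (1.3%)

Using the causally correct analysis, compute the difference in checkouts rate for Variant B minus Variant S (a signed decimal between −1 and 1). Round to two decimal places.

-0.24

Stratifying would compare variants among sessions the variants themselves sorted into traffic source groups — a form of selection on an intermediate. The unconditioned pooled rates give the total causal effect.
The causal difference is the pooled difference: 0.167 − 0.404 = -0.237.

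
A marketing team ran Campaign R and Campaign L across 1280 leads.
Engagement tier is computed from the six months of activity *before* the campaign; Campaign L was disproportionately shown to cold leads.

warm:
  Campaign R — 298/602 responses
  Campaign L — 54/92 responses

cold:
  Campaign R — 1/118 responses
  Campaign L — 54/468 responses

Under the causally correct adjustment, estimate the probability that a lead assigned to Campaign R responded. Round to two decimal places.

0.27

Engagement tier satisfies the back-door criterion: it is not a descendant of the campaign, and it blocks the spurious path from campaign to outcome. Adjusting for it (i.e., using the within-engagement tier rates) gives the causal effect.
Standardising Campaign R to the population engagement tier mix: 0.542·298/602 + 0.458·1/118 = 0.272.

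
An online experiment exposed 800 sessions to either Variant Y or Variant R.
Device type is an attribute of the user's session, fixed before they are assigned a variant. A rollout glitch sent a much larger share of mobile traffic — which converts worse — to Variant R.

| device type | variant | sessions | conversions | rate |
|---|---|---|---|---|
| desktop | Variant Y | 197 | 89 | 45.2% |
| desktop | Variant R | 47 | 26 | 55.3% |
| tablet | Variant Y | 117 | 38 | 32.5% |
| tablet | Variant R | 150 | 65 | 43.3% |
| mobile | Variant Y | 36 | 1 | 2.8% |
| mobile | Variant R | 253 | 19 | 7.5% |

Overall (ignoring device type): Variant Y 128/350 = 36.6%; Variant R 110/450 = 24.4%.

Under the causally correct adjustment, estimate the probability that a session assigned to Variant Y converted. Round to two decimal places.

The device type-specific comparison favours Variant R throughout, but the pooled figures favour Variant Y. The question is whether to condition on device type.
Here device type is a common cause — it drives both which variant a case falls under and the outcome. The crude comparison mixes populations; the stratum-specific rates are the causally relevant ones.
Standardising Variant Y to the population device type mix: 0.305·89/197 + 0.334·38/117 + 0.361·1/36 = 0.256.

0.26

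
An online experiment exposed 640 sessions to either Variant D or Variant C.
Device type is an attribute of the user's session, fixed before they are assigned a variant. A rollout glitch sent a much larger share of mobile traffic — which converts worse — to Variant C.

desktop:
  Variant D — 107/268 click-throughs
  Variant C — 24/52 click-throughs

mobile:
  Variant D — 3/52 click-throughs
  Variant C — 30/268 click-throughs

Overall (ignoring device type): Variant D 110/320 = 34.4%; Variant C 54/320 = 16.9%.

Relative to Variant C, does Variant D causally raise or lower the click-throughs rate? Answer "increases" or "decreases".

Nothing the variant does changes device type; the imbalance is an allocation artefact. With device type also predicting the outcome, the pooled figure is confounded, and the within-stratum comparison is the causal one.
Within each level — desktop: 39.9% vs 46.2%; mobile: 5.8% vs 11.2% — Variant C is higher every time.

decreases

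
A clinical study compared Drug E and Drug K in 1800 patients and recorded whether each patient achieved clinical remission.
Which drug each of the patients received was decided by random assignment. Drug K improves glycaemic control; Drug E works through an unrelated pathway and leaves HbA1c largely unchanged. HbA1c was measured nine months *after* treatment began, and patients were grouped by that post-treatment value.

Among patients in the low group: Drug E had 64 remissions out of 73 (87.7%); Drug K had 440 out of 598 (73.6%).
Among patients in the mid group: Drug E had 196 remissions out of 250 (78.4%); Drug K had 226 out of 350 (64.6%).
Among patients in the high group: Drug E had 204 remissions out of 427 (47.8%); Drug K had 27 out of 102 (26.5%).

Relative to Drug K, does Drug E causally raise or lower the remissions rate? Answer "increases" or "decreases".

decreases

Stratifying would compare drugs among patients the drugs themselves sorted into HbA1c groups — a form of selection on an intermediate. The unconditioned pooled rates give the total causal effect.
Pooled: Drug E 61.9% vs Drug K 66.0%; Drug K is higher overall.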